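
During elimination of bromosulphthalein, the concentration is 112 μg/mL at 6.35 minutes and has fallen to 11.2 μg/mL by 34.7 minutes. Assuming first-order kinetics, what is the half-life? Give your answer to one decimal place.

Over Δt = 34.7 − 6.35 = 28.35 minutes, the level fell by a factor of 112/11.2 ≈ 10.
n = log₂(10) ≈ 3.3219 half-lives, so t½ = 28.35/3.3219 ≈ 8.5342 minutes.

8.5 minutes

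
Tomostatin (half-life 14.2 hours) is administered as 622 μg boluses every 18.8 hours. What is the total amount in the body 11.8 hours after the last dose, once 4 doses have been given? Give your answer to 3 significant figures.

The 4 doses were given 68.2, 49.4, 30.6, 11.8 hours ago.
Total = 622·(1/2)^(68.2/14.2) + 622·(1/2)^(49.4/14.2) + 622·(1/2)^(30.6/14.2) + 622·(1/2)^(11.8/14.2)
      = 22.284 + 55.789 + 139.67 + 349.65 ≈ 567.39 μg.

567 μg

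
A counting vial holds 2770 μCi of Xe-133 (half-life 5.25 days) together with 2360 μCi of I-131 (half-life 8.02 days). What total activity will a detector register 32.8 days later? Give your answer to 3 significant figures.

Xe-133: 2770 × (1/2)^(32.8/5.25) = 2770 × (1/2)^6.2476 ≈ 36.455 μCi.
I-131: 2360 × (1/2)^(32.8/8.02) = 2360 × (1/2)^4.0898 ≈ 138.6 μCi.
Total = 36.455 + 138.6 ≈ 175.06 μCi.

175 μCi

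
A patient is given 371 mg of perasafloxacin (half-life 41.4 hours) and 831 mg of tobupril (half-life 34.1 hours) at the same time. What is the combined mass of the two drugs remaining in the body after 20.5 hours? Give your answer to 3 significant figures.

perasafloxacin: 371 × (1/2)^(20.5/41.4) = 371 × (1/2)^0.49517 ≈ 263.22 mg.
tobupril: 831 × (1/2)^(20.5/34.1) = 831 × (1/2)^0.60117 ≈ 547.81 mg.
Total = 263.22 + 547.81 ≈ 811.03 mg.

811 mg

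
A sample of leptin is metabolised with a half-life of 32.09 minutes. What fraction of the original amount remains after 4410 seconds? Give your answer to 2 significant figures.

4410 seconds = 73.5 minutes.
n = 73.5/32.09 ≈ 2.2904 half-lives.
Fraction remaining = (1/2)^2.2904 ≈ 0.20441.

0.20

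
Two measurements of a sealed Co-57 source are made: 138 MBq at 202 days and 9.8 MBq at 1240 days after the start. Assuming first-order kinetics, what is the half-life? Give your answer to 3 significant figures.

Over Δt = 1240 − 202 = 1038 days, the level fell by a factor of 138/9.8 ≈ 14.082.
n = log₂(14.082) ≈ 3.8157 half-lives, so t½ = 1038/3.8157 ≈ 272.03 days.

272 days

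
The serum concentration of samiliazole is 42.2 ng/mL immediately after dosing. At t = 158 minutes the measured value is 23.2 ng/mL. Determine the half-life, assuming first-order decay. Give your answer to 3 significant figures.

A/A₀ = 23.2/42.2 ≈ 0.54976.
n = log₂(1.819) ≈ 0.86312 half-lives elapsed in 158 minutes.
t½ = 158/0.86312 ≈ 183.06 minutes.

183 minutes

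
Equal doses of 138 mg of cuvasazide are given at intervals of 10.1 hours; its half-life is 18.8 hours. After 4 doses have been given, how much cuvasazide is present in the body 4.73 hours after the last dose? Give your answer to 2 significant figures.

The 4 doses were given 35.03, 24.93, 14.83, 4.73 hours ago.
Total = 138·(1/2)^(35.03/18.8) + 138·(1/2)^(24.93/18.8) + 138·(1/2)^(14.83/18.8) + 138·(1/2)^(4.73/18.8)
      = 37.929 + 55.042 + 79.876 + 115.92 ≈ 288.76 mg.

290 mg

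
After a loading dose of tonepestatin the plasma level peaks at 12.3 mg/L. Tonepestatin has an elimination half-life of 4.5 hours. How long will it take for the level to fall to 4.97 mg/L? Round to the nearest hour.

Fraction remaining = 4.97/12.3 ≈ 0.40407.
n = log₂(12.3/4.97) = ln(2.4748)/ln 2 ≈ 1.3073 half-lives.
t = n × t½ = 1.3073 × 4.5 ≈ 5.883 hours.

6 hours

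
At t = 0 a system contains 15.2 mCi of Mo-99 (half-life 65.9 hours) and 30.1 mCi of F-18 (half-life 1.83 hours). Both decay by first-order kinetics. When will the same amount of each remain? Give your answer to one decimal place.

1.9 hours

Set 15.2·(1/2)^(t/65.9) = 30.1·(1/2)^(t/1.83).
Taking log₂: log₂(15.2/30.1) = t·(1/65.9 − 1/1.83).
log₂(0.50498) = -0.98569; 1/65.9 − 1/1.83 = -0.53127.
t = -0.98569 / -0.53127 ≈ 1.8553 hours.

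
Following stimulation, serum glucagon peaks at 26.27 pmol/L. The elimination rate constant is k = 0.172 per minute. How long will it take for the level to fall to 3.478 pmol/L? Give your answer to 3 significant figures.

t½ = ln 2 / k = 0.69315 / 0.172 ≈ 4.0299 minutes.
Fraction remaining = 3.478/26.27 ≈ 0.13239.
n = log₂(26.27/3.478) = ln(7.5532)/ln 2 ≈ 2.9171 half-lives.
t = n × t½ = 2.9171 × 4.0299 ≈ 11.756 minutes.

11.8 minutes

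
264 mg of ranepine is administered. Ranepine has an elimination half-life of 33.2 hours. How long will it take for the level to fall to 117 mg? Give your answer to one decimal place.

39.0 hours

Fraction remaining = 117/264 ≈ 0.44318.
n = log₂(264/117) = ln(2.2564)/ln 2 ≈ 1.174 half-lives.
t = n × t½ = 1.174 × 33.2 ≈ 38.978 hours.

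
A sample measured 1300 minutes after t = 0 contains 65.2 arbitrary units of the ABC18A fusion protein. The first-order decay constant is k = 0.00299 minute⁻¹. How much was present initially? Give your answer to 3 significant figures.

t½ = ln 2 / k = 0.69315 / 0.00299 ≈ 231.82 minutes.
Number of half-lives elapsed: n = 1300/231.82 ≈ 5.6078.
A₀ = A × 2^n = 65.2 × 2^5.6078 = 65.2 × 48.764 ≈ 3179.4 arbitrary units.

3180 arbitrary units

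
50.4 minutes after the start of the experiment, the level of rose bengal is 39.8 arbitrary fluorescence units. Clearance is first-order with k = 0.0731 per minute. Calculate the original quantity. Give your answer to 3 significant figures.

1580 arbitrary fluorescence units

t½ = ln 2 / k = 0.69315 / 0.0731 ≈ 9.4822 minutes.
Number of half-lives elapsed: n = 50.4/9.4822 ≈ 5.3152.
A₀ = A × 2^n = 39.8 × 2^5.3152 = 39.8 × 39.815 ≈ 1584.6 arbitrary fluorescence units.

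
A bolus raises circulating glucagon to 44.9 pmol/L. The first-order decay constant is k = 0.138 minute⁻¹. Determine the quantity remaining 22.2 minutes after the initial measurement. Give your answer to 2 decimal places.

2.10 pmol/L

t½ = ln 2 / k = 0.69315 / 0.138 ≈ 5.0228 minutes.
Number of half-lives: n = 22.2/5.0228 ≈ 4.4198.
Remaining = 44.9 × (1/2)^4.4198 = 44.9 × 0.046719 ≈ 2.0977 pmol/L.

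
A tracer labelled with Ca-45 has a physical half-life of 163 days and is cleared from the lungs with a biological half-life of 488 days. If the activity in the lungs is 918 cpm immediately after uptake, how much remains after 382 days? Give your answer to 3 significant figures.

105 cpm

1/t_eff = 1/t_phys + 1/t_biol = 1/163 + 1/488 = 0.0081841 per day.
t_eff = 163 × 488 / (163 + 488) ≈ 122.19 days.
Remaining = 918 × (1/2)^(382/122.19) = 918 × (1/2)^3.1263 ≈ 105.13 cpm.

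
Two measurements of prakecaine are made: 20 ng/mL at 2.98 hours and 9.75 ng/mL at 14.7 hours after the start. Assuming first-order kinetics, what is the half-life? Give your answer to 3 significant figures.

Over Δt = 14.7 − 2.98 = 11.72 hours, the level fell by a factor of 20/9.75 ≈ 2.0513.
n = log₂(2.0513) ≈ 1.0365 half-lives, so t½ = 11.72/1.0365 ≈ 11.307 hours.

11.3 hours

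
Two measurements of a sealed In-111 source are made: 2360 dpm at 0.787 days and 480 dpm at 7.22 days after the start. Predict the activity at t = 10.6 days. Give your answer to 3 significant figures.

Over Δt = 7.22 − 0.787 = 6.433 days, the level fell by a factor of 2360/480 ≈ 4.9167.
n = log₂(4.9167) ≈ 2.2977 half-lives, so t½ = 6.433/2.2977 ≈ 2.7998 days.
From t = 7.22 to t = 10.6: 480 × (1/2)^((10.6−7.22)/2.7998) ≈ 207.89 dpm.

208 dpm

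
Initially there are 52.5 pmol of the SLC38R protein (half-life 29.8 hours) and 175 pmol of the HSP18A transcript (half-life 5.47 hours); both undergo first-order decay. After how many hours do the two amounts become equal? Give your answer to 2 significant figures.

Set 52.5·(1/2)^(t/29.8) = 175·(1/2)^(t/5.47).
Taking log₂: log₂(52.5/175) = t·(1/29.8 − 1/5.47).
log₂(0.3) = -1.737; 1/29.8 − 1/5.47 = -0.14926.
t = -1.737 / -0.14926 ≈ 11.637 hours.

12 hours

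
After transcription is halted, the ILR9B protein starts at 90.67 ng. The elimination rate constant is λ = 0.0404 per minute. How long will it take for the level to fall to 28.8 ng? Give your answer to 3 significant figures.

28.4 minutes

t½ = ln 2 / λ = 0.69315 / 0.0404 ≈ 17.157 minutes.
Fraction remaining = 28.8/90.67 ≈ 0.31764.
n = log₂(90.67/28.8) = ln(3.1483)/ln 2 ≈ 1.6546 half-lives.
t = n × t½ = 1.6546 × 17.157 ≈ 28.387 minutes.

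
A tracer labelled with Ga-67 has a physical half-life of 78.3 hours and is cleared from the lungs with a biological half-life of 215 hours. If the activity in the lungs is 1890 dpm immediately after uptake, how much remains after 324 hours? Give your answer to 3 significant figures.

1/t_eff = 1/t_phys + 1/t_biol = 1/78.3 + 1/215 = 0.017423 per hour.
t_eff = 78.3 × 215 / (78.3 + 215) ≈ 57.397 hours.
Remaining = 1890 × (1/2)^(324/57.397) = 1890 × (1/2)^5.6449 ≈ 37.772 dpm.

37.8 dpm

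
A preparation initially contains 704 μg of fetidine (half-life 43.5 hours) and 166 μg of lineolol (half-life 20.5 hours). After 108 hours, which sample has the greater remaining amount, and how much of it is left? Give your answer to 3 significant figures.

fetidine: 704 × (1/2)^2.4828 ≈ 125.95 μg.
lineolol: 166 × (1/2)^5.2683 ≈ 4.3072 μg.
Fetidine has more remaining, at ≈ 125.95 μg.

fetidine, 126 μg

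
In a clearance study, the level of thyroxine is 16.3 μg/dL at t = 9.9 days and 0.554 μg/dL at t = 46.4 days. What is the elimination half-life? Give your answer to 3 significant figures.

7.48 days

Over Δt = 46.4 − 9.9 = 36.5 days, the level fell by a factor of 16.3/0.554 ≈ 29.422.
n = log₂(29.422) ≈ 4.8788 half-lives, so t½ = 36.5/4.8788 ≈ 7.4813 days.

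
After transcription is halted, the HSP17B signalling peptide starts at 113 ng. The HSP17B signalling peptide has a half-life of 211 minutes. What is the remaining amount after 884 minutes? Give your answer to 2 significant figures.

Number of half-lives: n = 884/211 ≈ 4.1896.
Remaining = 113 × (1/2)^4.1896 = 113 × 0.054804 ≈ 6.1929 ng.

6.2 ng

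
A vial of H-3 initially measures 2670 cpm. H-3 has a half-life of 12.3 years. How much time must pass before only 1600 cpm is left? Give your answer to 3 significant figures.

Fraction remaining = 1600/2670 ≈ 0.59925.
n = log₂(2670/1600) = ln(1.6687)/ln 2 ≈ 0.73877 half-lives.
t = n × t½ = 0.73877 × 12.3 ≈ 9.0868 years.

9.09 years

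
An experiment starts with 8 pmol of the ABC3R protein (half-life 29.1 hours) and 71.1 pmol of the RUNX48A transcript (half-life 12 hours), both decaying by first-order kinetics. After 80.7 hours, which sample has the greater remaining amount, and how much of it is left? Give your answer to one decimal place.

ABC3R protein, 1.2 pmol

ABC3R protein: 8 × (1/2)^2.7732 ≈ 1.1702 pmol.
RUNX48A transcript: 71.1 × (1/2)^6.725 ≈ 0.67211 pmol.
ABC3R protein has more remaining, at ≈ 1.1702 pmol.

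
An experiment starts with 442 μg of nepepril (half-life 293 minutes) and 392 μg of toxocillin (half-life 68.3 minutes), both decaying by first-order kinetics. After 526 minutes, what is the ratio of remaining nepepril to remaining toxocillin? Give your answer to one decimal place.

nepepril: 442 × (1/2)^(526/293) = 442 × (1/2)^1.7952 ≈ 127.35 μg.
toxocillin: 392 × (1/2)^(526/68.3) = 392 × (1/2)^7.7013 ≈ 1.8835 μg.
Ratio ≈ 127.35 / 1.8835 ≈ 67.616.

67.6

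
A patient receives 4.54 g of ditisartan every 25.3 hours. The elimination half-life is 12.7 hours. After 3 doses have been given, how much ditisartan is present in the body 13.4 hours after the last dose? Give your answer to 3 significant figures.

2.87 g

The 3 doses were given 64, 38.7, 13.4 hours ago.
Total = 4.54·(1/2)^(64/12.7) + 4.54·(1/2)^(38.7/12.7) + 4.54·(1/2)^(13.4/12.7)
      = 0.13806 + 0.54922 + 2.1849 ≈ 2.8722 g.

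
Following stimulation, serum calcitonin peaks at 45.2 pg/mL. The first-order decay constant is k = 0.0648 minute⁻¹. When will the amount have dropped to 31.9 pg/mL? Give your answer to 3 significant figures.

5.38 minutes

t½ = ln 2 / k = 0.69315 / 0.0648 ≈ 10.697 minutes.
Fraction remaining = 31.9/45.2 ≈ 0.70575.
n = log₂(45.2/31.9) = ln(1.4169)/ln 2 ≈ 0.50277 half-lives.
t = n × t½ = 0.50277 × 10.697 ≈ 5.3779 minutes.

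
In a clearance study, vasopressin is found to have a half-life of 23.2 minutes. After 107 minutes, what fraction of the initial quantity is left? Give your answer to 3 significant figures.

0.0409

n = 107/23.2 ≈ 4.6121 half-lives.
Fraction remaining = (1/2)^4.6121 ≈ 0.040891.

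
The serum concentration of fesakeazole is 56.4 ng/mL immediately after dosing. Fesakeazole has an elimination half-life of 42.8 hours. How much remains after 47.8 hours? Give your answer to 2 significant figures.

26 ng/mL

Number of half-lives: n = 47.8/42.8 ≈ 1.1168.
Remaining = 56.4 × (1/2)^1.1168 = 56.4 × 0.46111 ≈ 26.007 ng/mL.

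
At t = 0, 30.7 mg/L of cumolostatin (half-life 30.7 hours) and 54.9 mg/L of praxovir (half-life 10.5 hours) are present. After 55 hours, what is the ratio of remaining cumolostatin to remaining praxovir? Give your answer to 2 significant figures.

6.1

cumolostatin: 30.7 × (1/2)^(55/30.7) = 30.7 × (1/2)^1.7915 ≈ 8.8682 mg/L.
praxovir: 54.9 × (1/2)^(55/10.5) = 54.9 × (1/2)^5.2381 ≈ 1.4546 mg/L.
Ratio ≈ 8.8682 / 1.4546 ≈ 6.0966.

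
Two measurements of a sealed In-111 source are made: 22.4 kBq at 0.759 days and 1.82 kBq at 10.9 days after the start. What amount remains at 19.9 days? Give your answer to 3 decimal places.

0.196 kBq

Over Δt = 10.9 − 0.759 = 10.141 days, the level fell by a factor of 22.4/1.82 ≈ 12.308.
n = log₂(12.308) ≈ 3.6215 half-lives, so t½ = 10.141/3.6215 ≈ 2.8002 days.
From t = 10.9 to t = 19.9: 1.82 × (1/2)^((19.9−10.9)/2.8002) ≈ 0.19613 kBq.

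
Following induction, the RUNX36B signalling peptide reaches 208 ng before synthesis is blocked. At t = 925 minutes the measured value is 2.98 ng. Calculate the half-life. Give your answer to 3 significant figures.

151 minutes

A/A₀ = 2.98/208 ≈ 0.014327.
n = log₂(69.799) ≈ 6.1251 half-lives elapsed in 925 minutes.
t½ = 925/6.1251 ≈ 151.02 minutes.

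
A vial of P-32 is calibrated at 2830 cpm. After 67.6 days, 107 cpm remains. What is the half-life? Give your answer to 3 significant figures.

14.3 days

A/A₀ = 107/2830 ≈ 0.037809.
n = log₂(26.449) ≈ 4.7251 half-lives elapsed in 67.6 days.
t½ = 67.6/4.7251 ≈ 14.307 days.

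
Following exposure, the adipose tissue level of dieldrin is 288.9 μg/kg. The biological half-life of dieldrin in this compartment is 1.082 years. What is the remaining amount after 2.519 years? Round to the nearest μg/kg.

Number of half-lives: n = 2.519/1.082 ≈ 2.3281.
Remaining = 288.9 × (1/2)^2.3281 = 288.9 × 0.19915 ≈ 57.533 μg/kg.

58 μg/kg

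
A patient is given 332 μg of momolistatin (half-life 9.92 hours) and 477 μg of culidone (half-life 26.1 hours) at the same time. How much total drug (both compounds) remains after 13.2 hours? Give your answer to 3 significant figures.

momolistatin: 332 × (1/2)^(13.2/9.92) = 332 × (1/2)^1.3306 ≈ 132 μg.
culidone: 477 × (1/2)^(13.2/26.1) = 477 × (1/2)^0.50575 ≈ 335.95 μg.
Total = 132 + 335.95 ≈ 467.95 μg.

468 μg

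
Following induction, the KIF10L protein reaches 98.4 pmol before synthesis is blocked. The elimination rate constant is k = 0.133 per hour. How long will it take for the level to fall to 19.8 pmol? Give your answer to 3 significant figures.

12.1 hours

t½ = ln 2 / k = 0.69315 / 0.133 ≈ 5.2116 hours.
Fraction remaining = 19.8/98.4 ≈ 0.20122.
n = log₂(98.4/19.8) = ln(4.9697)/ln 2 ≈ 2.3132 half-lives.
t = n × t½ = 2.3132 × 5.2116 ≈ 12.055 hours.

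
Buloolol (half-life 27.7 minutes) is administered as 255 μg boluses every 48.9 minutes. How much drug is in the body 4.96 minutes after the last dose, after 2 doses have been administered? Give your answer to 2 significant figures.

The 2 doses were given 53.86, 4.96 minutes ago.
Total = 255·(1/2)^(53.86/27.7) + 255·(1/2)^(4.96/27.7)
      = 66.255 + 225.24 ≈ 291.49 μg.

290 μg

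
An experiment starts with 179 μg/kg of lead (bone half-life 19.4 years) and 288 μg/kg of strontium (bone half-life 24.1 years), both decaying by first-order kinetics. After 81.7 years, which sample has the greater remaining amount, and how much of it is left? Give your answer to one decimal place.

lead: 179 × (1/2)^4.2113 ≈ 9.663 μg/kg.
strontium: 288 × (1/2)^3.39 ≈ 27.472 μg/kg.
Strontium has more remaining, at ≈ 27.472 μg/kg.

strontium, 27.5 μg/kg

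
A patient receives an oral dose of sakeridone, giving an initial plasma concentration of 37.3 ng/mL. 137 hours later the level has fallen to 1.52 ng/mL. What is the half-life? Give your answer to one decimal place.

A/A₀ = 1.52/37.3 ≈ 0.040751.
n = log₂(24.539) ≈ 4.617 half-lives elapsed in 137 hours.
t½ = 137/4.617 ≈ 29.673 hours.

29.7 hours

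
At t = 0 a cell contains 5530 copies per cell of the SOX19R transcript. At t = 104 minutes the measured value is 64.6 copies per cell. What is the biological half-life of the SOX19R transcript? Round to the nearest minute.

16 minutes

A/A₀ = 64.6/5530 ≈ 0.011682.
n = log₂(85.604) ≈ 6.4196 half-lives elapsed in 104 minutes.
t½ = 104/6.4196 ≈ 16.2 minutes.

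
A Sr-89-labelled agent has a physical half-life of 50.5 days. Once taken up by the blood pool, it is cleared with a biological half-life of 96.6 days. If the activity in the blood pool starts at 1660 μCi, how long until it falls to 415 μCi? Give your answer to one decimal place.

1/t_eff = 1/t_phys + 1/t_biol = 1/50.5 + 1/96.6 = 0.030154 per day.
t_eff = 50.5 × 96.6 / (50.5 + 96.6) ≈ 33.163 days.
n = log₂(1660/415) ≈ 2; t = 2 × 33.163 ≈ 66.326 days.

66.3 days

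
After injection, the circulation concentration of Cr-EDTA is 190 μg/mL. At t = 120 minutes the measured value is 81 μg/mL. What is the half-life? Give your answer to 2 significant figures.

A/A₀ = 81/190 ≈ 0.42632.
n = log₂(2.3457) ≈ 1.23 half-lives elapsed in 120 minutes.
t½ = 120/1.23 ≈ 97.561 minutes.

98 minutes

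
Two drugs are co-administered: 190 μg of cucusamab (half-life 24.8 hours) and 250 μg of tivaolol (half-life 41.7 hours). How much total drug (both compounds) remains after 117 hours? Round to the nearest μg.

cucusamab: 190 × (1/2)^(117/24.8) = 190 × (1/2)^4.7177 ≈ 7.2206 μg.
tivaolol: 250 × (1/2)^(117/41.7) = 250 × (1/2)^2.8058 ≈ 35.754 μg.
Total = 7.2206 + 35.754 ≈ 42.974 μg.

43 μg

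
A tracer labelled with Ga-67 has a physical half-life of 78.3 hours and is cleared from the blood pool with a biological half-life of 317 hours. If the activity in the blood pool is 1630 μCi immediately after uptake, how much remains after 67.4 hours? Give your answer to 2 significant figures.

1/t_eff = 1/t_phys + 1/t_biol = 1/78.3 + 1/317 = 0.015926 per hour.
t_eff = 78.3 × 317 / (78.3 + 317) ≈ 62.791 hours.
Remaining = 1630 × (1/2)^(67.4/62.791) = 1630 × (1/2)^1.0734 ≈ 774.57 μCi.

770 μCi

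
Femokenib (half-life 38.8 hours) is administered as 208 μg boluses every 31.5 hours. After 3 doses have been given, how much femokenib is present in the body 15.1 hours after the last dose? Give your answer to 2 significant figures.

300 μg

The 3 doses were given 78.1, 46.6, 15.1 hours ago.
Total = 208·(1/2)^(78.1/38.8) + 208·(1/2)^(46.6/38.8) + 208·(1/2)^(15.1/38.8)
      = 51.538 + 90.473 + 158.82 ≈ 300.83 μg.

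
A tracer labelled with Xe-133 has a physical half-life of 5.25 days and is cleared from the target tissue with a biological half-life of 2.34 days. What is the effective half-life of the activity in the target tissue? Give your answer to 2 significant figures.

1/t_eff = 1/t_phys + 1/t_biol = 1/5.25 + 1/2.34 = 0.61783 per day.
t_eff = 5.25 × 2.34 / (5.25 + 2.34) ≈ 1.6186 days.

1.6 days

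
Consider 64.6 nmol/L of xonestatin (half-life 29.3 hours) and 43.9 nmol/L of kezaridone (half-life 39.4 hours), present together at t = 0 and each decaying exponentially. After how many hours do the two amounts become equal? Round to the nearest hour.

64 hours

Set 64.6·(1/2)^(t/29.3) = 43.9·(1/2)^(t/39.4).
Taking log₂: log₂(64.6/43.9) = t·(1/29.3 − 1/39.4).
log₂(1.4715) = 0.55731; 1/29.3 − 1/39.4 = 0.008749.
t = 0.55731 / 0.008749 ≈ 63.7 hours.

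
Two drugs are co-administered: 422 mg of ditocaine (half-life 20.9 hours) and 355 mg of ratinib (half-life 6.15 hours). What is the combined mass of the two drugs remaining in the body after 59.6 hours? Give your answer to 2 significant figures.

59 mg

ditocaine: 422 × (1/2)^(59.6/20.9) = 422 × (1/2)^2.8517 ≈ 58.462 mg.
ratinib: 355 × (1/2)^(59.6/6.15) = 355 × (1/2)^9.6911 ≈ 0.42947 mg.
Total = 58.462 + 0.42947 ≈ 58.891 mg.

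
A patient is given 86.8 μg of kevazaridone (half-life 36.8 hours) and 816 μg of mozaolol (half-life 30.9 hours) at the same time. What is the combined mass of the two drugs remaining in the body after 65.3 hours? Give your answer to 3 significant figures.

214 μg

kevazaridone: 86.8 × (1/2)^(65.3/36.8) = 86.8 × (1/2)^1.7745 ≈ 25.372 μg.
mozaolol: 816 × (1/2)^(65.3/30.9) = 816 × (1/2)^2.1133 ≈ 188.6 μg.
Total = 25.372 + 188.6 ≈ 213.97 μg.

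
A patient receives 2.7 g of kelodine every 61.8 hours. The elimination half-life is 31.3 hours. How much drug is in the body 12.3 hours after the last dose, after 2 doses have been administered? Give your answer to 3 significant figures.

2.58 g

The 2 doses were given 74.1, 12.3 hours ago.
Total = 2.7·(1/2)^(74.1/31.3) + 2.7·(1/2)^(12.3/31.3)
      = 0.52324 + 2.0562 ≈ 2.5795 g.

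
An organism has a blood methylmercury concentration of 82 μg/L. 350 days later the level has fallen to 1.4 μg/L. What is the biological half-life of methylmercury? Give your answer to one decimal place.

A/A₀ = 1.4/82 ≈ 0.017073.
n = log₂(58.571) ≈ 5.8721 half-lives elapsed in 350 days.
t½ = 350/5.8721 ≈ 59.604 days.

59.6 days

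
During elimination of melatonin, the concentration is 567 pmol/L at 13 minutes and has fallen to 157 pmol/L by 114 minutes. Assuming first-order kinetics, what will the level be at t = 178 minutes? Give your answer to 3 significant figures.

Over Δt = 114 − 13 = 101 minutes, the level fell by a factor of 567/157 ≈ 3.6115.
n = log₂(3.6115) ≈ 1.8526 half-lives, so t½ = 101/1.8526 ≈ 54.518 minutes.
From t = 114 to t = 178: 157 × (1/2)^((178−114)/54.518) ≈ 69.585 pmol/L.

69.6 pmol/L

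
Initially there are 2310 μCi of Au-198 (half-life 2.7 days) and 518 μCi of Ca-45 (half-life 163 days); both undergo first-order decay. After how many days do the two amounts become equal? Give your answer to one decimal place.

Set 2310·(1/2)^(t/2.7) = 518·(1/2)^(t/163).
Taking log₂: log₂(2310/518) = t·(1/2.7 − 1/163).
log₂(4.4595) = 2.1569; 1/2.7 − 1/163 = 0.36424.
t = 2.1569 / 0.36424 ≈ 5.9216 days.

5.9 days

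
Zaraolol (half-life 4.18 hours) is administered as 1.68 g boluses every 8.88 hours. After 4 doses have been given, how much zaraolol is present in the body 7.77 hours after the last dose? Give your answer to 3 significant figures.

The 4 doses were given 34.41, 25.53, 16.65, 7.77 hours ago.
Total = 1.68·(1/2)^(34.41/4.18) + 1.68·(1/2)^(25.53/4.18) + 1.68·(1/2)^(16.65/4.18) + 1.68·(1/2)^(7.77/4.18)
      = 0.0055874 + 0.024362 + 0.10623 + 0.46317 ≈ 0.59934 g.

0.599 g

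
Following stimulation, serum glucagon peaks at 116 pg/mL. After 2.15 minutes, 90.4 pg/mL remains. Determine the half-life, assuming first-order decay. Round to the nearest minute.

6 minutes

A/A₀ = 90.4/116 ≈ 0.77931.
n = log₂(1.2832) ≈ 0.35973 half-lives elapsed in 2.15 minutes.
t½ = 2.15/0.35973 ≈ 5.9767 minutes.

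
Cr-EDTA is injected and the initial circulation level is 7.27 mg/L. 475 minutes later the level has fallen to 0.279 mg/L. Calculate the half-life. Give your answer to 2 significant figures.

A/A₀ = 0.279/7.27 ≈ 0.038377.
n = log₂(26.057) ≈ 4.7036 half-lives elapsed in 475 minutes.
t½ = 475/4.7036 ≈ 100.99 minutes.

100 minutes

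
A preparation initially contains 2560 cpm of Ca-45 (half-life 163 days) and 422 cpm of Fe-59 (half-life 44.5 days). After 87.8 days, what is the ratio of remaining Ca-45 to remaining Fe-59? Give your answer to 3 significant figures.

16.4

Ca-45: 2560 × (1/2)^(87.8/163) = 2560 × (1/2)^0.53865 ≈ 1762.3 cpm.
Fe-59: 422 × (1/2)^(87.8/44.5) = 422 × (1/2)^1.973 ≈ 107.49 cpm.
Ratio ≈ 1762.3 / 107.49 ≈ 16.395.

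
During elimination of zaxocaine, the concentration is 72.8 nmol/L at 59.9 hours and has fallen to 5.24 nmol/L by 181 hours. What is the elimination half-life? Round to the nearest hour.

32 hours

Over Δt = 181 − 59.9 = 121.1 hours, the level fell by a factor of 72.8/5.24 ≈ 13.893.
n = log₂(13.893) ≈ 3.7963 half-lives, so t½ = 121.1/3.7963 ≈ 31.899 hours.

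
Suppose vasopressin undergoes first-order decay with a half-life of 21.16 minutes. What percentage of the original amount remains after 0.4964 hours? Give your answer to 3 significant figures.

0.4964 hours = 29.784 minutes.
n = 29.784/21.16 ≈ 1.4076 half-lives.
Fraction remaining = (1/2)^1.4076 ≈ 0.37695, i.e. 37.695%.

37.7%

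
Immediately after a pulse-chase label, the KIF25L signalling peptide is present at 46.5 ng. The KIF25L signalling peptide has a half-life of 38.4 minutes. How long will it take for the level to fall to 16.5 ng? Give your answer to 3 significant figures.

Fraction remaining = 16.5/46.5 ≈ 0.35484.
n = log₂(46.5/16.5) = ln(2.8182)/ln 2 ≈ 1.4948 half-lives.
t = n × t½ = 1.4948 × 38.4 ≈ 57.399 minutes.

57.4 minutes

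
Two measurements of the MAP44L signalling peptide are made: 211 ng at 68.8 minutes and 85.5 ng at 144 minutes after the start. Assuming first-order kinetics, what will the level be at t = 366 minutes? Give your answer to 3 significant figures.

Over Δt = 144 − 68.8 = 75.2 minutes, the level fell by a factor of 211/85.5 ≈ 2.4678.
n = log₂(2.4678) ≈ 1.3032 half-lives, so t½ = 75.2/1.3032 ≈ 57.702 minutes.
From t = 144 to t = 366: 85.5 × (1/2)^((366−144)/57.702) ≈ 5.9402 ng.

5.94 ng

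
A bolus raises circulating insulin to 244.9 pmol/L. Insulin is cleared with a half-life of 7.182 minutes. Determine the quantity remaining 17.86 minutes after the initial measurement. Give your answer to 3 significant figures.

43.7 pmol/L

Number of half-lives: n = 17.86/7.182 ≈ 2.4868.
Remaining = 244.9 × (1/2)^2.4868 = 244.9 × 0.1784 ≈ 43.691 pmol/L.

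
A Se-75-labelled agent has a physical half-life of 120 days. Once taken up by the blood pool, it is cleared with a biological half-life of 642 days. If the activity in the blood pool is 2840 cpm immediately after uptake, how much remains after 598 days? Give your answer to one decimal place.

1/t_eff = 1/t_phys + 1/t_biol = 1/120 + 1/642 = 0.009891 per day.
t_eff = 120 × 642 / (120 + 642) ≈ 101.1 days.
Remaining = 2840 × (1/2)^(598/101.1) = 2840 × (1/2)^5.9148 ≈ 47.075 cpm.

47.1 cpm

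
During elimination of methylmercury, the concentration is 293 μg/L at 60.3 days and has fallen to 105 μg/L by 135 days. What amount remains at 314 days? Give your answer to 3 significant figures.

Over Δt = 135 − 60.3 = 74.7 days, the level fell by a factor of 293/105 ≈ 2.7905.
n = log₂(2.7905) ≈ 1.4805 half-lives, so t½ = 74.7/1.4805 ≈ 50.456 days.
From t = 135 to t = 314: 105 × (1/2)^((314−135)/50.456) ≈ 8.9791 μg/L.

8.98 μg/L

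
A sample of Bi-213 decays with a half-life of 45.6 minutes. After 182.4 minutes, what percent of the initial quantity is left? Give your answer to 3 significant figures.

6.25%

n = 182.4/45.6 ≈ 4 half-lives.
Fraction remaining = (1/2)^4 ≈ 0.0625, i.e. 6.25%.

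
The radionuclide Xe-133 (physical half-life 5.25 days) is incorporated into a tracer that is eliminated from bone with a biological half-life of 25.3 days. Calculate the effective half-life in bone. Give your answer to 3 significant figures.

4.35 days

1/t_eff = 1/t_phys + 1/t_biol = 1/5.25 + 1/25.3 = 0.23 per day.
t_eff = 5.25 × 25.3 / (5.25 + 25.3) ≈ 4.3478 days.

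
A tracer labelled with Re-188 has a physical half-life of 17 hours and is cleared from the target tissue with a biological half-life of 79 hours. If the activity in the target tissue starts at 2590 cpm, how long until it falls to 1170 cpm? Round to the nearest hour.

1/t_eff = 1/t_phys + 1/t_biol = 1/17 + 1/79 = 0.071482 per hour.
t_eff = 17 × 79 / (17 + 79) ≈ 13.99 hours.
n = log₂(2590/1170) ≈ 1.1464; t = 1.1464 × 13.99 ≈ 16.038 hours.

16 hours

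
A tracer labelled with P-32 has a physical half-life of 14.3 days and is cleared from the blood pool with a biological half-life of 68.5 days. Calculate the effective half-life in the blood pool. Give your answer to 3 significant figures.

1/t_eff = 1/t_phys + 1/t_biol = 1/14.3 + 1/68.5 = 0.084529 per day.
t_eff = 14.3 × 68.5 / (14.3 + 68.5) ≈ 11.83 days.

11.8 days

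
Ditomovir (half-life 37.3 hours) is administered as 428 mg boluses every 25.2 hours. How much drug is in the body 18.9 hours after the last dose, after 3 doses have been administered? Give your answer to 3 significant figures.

608 mg

The 3 doses were given 69.3, 44.1, 18.9 hours ago.
Total = 428·(1/2)^(69.3/37.3) + 428·(1/2)^(44.1/37.3) + 428·(1/2)^(18.9/37.3)
      = 118.07 + 188.6 + 301.24 ≈ 607.91 mg.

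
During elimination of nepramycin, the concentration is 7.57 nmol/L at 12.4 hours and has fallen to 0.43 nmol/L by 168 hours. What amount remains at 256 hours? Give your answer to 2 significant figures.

Over Δt = 168 − 12.4 = 155.6 hours, the level fell by a factor of 7.57/0.43 ≈ 17.605.
n = log₂(17.605) ≈ 4.1379 half-lives, so t½ = 155.6/4.1379 ≈ 37.604 hours.
From t = 168 to t = 256: 0.43 × (1/2)^((256−168)/37.604) ≈ 0.084918 nmol/L.

0.085 nmol/L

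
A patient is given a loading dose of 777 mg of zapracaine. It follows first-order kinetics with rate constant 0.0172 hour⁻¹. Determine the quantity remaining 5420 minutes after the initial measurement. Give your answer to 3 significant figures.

t½ = ln 2 / λ = 0.69315 / 0.0172 ≈ 40.299 hours.
Convert the elapsed time: 5420 minutes = 90.3333 hours.
Number of half-lives: n = 90.3333/40.299 ≈ 2.2416.
Remaining = 777 × (1/2)^2.2416 = 777 × 0.21146 ≈ 164.3 mg.

164 mg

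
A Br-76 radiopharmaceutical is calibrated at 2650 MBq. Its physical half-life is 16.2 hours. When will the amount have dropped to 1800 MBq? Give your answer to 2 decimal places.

Fraction remaining = 1800/2650 ≈ 0.67925.
n = log₂(2650/1800) = ln(1.4722)/ln 2 ≈ 0.558 half-lives.
t = n × t½ = 0.558 × 16.2 ≈ 9.0395 hours.

9.04 hours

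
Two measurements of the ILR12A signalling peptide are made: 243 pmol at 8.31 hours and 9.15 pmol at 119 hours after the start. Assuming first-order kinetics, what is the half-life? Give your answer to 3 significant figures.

23.4 hours

Over Δt = 119 − 8.31 = 110.69 hours, the level fell by a factor of 243/9.15 ≈ 26.557.
n = log₂(26.557) ≈ 4.731 half-lives, so t½ = 110.69/4.731 ≈ 23.397 hours.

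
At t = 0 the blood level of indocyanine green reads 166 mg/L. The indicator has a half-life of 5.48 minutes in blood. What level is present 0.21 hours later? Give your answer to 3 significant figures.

33.7 mg/L

Convert the elapsed time: 0.21 hours = 12.6 minutes.
Number of half-lives: n = 12.6/5.48 ≈ 2.2993.
Remaining = 166 × (1/2)^2.2993 = 166 × 0.20317 ≈ 33.726 mg/L.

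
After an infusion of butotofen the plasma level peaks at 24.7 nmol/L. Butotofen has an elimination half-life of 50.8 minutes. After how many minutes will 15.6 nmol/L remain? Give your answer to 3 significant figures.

Fraction remaining = 15.6/24.7 ≈ 0.63158.
n = log₂(24.7/15.6) = ln(1.5833)/ln 2 ≈ 0.66297 half-lives.
t = n × t½ = 0.66297 × 50.8 ≈ 33.679 minutes.

33.7 minutes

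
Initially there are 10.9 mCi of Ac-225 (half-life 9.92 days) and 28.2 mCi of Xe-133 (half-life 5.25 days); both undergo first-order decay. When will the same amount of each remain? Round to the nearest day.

15 days

Set 10.9·(1/2)^(t/9.92) = 28.2·(1/2)^(t/5.25).
Taking log₂: log₂(10.9/28.2) = t·(1/9.92 − 1/5.25).
log₂(0.38652) = -1.3714; 1/9.92 − 1/5.25 = -0.08967.
t = -1.3714 / -0.08967 ≈ 15.294 days.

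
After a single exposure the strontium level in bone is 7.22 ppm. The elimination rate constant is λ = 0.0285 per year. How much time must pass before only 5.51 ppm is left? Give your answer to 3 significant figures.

t½ = ln 2 / λ = 0.69315 / 0.0285 ≈ 24.321 years.
Fraction remaining = 5.51/7.22 ≈ 0.76316.
n = log₂(7.22/5.51) = ln(1.3103)/ln 2 ≈ 0.38995 half-lives.
t = n × t½ = 0.38995 × 24.321 ≈ 9.4839 years.

9.48 years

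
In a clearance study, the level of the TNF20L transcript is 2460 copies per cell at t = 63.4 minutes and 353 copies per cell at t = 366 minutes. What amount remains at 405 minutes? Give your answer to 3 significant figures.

Over Δt = 366 − 63.4 = 302.6 minutes, the level fell by a factor of 2460/353 ≈ 6.9688.
n = log₂(6.9688) ≈ 2.8009 half-lives, so t½ = 302.6/2.8009 ≈ 108.04 minutes.
From t = 366 to t = 405: 353 × (1/2)^((405−366)/108.04) ≈ 274.86 copies per cell.

275 copies per cell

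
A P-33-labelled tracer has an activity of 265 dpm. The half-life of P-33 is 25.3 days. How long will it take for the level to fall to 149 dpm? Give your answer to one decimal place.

21.0 days

Fraction remaining = 149/265 ≈ 0.56226.
n = log₂(265/149) = ln(1.7785)/ln 2 ≈ 0.83068 half-lives.
t = n × t½ = 0.83068 × 25.3 ≈ 21.016 days.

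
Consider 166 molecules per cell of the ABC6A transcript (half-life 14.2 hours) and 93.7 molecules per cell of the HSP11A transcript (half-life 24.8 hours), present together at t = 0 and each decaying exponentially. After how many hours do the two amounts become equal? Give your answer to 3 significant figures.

Set 166·(1/2)^(t/14.2) = 93.7·(1/2)^(t/24.8).
Taking log₂: log₂(166/93.7) = t·(1/14.2 − 1/24.8).
log₂(1.7716) = 0.82506; 1/14.2 − 1/24.8 = 0.0301.
t = 0.82506 / 0.0301 ≈ 27.411 hours.

27.4 hours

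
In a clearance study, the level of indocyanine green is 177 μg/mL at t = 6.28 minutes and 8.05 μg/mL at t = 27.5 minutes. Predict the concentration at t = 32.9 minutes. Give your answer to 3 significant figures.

Over Δt = 27.5 − 6.28 = 21.22 minutes, the level fell by a factor of 177/8.05 ≈ 21.988.
n = log₂(21.988) ≈ 4.4586 half-lives, so t½ = 21.22/4.4586 ≈ 4.7593 minutes.
From t = 27.5 to t = 32.9: 8.05 × (1/2)^((32.9−27.5)/4.7593) ≈ 3.6664 μg/mL.

3.67 μg/mL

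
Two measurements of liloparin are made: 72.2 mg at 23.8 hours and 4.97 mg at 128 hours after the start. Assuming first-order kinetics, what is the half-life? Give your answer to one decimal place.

27.0 hours

Over Δt = 128 − 23.8 = 104.2 hours, the level fell by a factor of 72.2/4.97 ≈ 14.527.
n = log₂(14.527) ≈ 3.8607 half-lives, so t½ = 104.2/3.8607 ≈ 26.99 hours.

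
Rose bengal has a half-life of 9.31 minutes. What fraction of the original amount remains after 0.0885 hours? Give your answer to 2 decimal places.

0.67

0.0885 hours = 5.31 minutes.
n = 5.31/9.31 ≈ 0.57035 half-lives.
Fraction remaining = (1/2)^0.57035 ≈ 0.67345.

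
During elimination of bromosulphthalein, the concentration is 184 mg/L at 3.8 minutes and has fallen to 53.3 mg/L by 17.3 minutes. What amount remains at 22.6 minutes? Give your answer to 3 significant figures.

Over Δt = 17.3 − 3.8 = 13.5 minutes, the level fell by a factor of 184/53.3 ≈ 3.4522.
n = log₂(3.4522) ≈ 1.7875 half-lives, so t½ = 13.5/1.7875 ≈ 7.5525 minutes.
From t = 17.3 to t = 22.6: 53.3 × (1/2)^((22.6−17.3)/7.5525) ≈ 32.77 mg/L.

32.8 mg/L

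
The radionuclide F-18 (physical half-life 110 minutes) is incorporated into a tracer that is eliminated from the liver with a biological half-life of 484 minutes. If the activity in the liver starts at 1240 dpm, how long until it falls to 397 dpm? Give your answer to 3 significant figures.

1/t_eff = 1/t_phys + 1/t_biol = 1/110 + 1/484 = 0.011157 per minute.
t_eff = 110 × 484 / (110 + 484) ≈ 89.63 minutes.
n = log₂(1240/397) ≈ 1.6431; t = 1.6431 × 89.63 ≈ 147.27 minutes.

147 minutes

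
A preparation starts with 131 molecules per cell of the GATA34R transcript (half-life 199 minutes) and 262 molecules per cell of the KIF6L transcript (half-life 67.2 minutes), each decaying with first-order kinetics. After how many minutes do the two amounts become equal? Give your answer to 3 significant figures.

Set 131·(1/2)^(t/199) = 262·(1/2)^(t/67.2).
Taking log₂: log₂(131/262) = t·(1/199 − 1/67.2).
log₂(0.5) = -1; 1/199 − 1/67.2 = -0.0098558.
t = -1 / -0.0098558 ≈ 101.46 minutes.

101 minutes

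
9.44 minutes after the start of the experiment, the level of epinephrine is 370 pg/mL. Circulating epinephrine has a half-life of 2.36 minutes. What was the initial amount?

5920 pg/mL

Number of half-lives elapsed: n = 9.44/2.36 ≈ 4.
A₀ = A × 2^n = 370 × 2^4 = 370 × 16 ≈ 5920 pg/mL.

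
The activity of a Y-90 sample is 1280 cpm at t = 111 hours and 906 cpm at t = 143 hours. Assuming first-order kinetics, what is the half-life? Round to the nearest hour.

Over Δt = 143 − 111 = 32 hours, the level fell by a factor of 1280/906 ≈ 1.4128.
n = log₂(1.4128) ≈ 0.49856 half-lives, so t½ = 32/0.49856 ≈ 64.185 hours.

64 hours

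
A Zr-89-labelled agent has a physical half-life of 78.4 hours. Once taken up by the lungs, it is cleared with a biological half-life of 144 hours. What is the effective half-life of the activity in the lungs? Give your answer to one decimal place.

1/t_eff = 1/t_phys + 1/t_biol = 1/78.4 + 1/144 = 0.0197 per hour.
t_eff = 78.4 × 144 / (78.4 + 144) ≈ 50.763 hours.

50.8 hours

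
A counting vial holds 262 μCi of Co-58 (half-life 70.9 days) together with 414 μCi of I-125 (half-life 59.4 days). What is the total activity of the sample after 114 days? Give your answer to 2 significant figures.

200 μCi

Co-58: 262 × (1/2)^(114/70.9) = 262 × (1/2)^1.6079 ≈ 85.956 μCi.
I-125: 414 × (1/2)^(114/59.4) = 414 × (1/2)^1.9192 ≈ 109.46 μCi.
Total = 85.956 + 109.46 ≈ 195.42 μCi.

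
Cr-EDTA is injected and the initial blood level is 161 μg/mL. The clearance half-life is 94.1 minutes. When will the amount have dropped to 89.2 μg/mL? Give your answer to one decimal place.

80.2 minutes

Fraction remaining = 89.2/161 ≈ 0.55404.
n = log₂(161/89.2) = ln(1.8049)/ln 2 ≈ 0.85195 half-lives.
t = n × t½ = 0.85195 × 94.1 ≈ 80.168 minutes.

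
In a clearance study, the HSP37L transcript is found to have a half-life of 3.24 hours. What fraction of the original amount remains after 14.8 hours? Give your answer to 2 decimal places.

n = 14.8/3.24 ≈ 4.5679 half-lives.
Fraction remaining = (1/2)^4.5679 ≈ 0.042162.

0.04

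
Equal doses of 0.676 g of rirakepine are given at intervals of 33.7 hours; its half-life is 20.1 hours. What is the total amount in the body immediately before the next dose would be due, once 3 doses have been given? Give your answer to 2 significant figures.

0.30 g

The 3 doses were given 101.1, 67.4, 33.7 hours ago.
Total = 0.676·(1/2)^(101.1/20.1) + 0.676·(1/2)^(67.4/20.1) + 0.676·(1/2)^(33.7/20.1)
      = 0.020692 + 0.066149 + 0.21146 ≈ 0.2983 g.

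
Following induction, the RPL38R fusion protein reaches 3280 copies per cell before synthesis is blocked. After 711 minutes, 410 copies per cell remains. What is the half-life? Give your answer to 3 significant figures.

A/A₀ = 410/3280 ≈ 0.125.
n = log₂(8) ≈ 3 half-lives elapsed in 711 minutes.
t½ = 711/3 ≈ 237 minutes.

237 minutes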